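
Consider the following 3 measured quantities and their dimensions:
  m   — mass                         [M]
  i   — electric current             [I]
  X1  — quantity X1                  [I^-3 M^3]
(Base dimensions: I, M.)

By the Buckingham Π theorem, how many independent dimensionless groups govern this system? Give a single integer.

1

Dimensional matrix (I×M by m×i×X1):
  I: [ 0  1 -3]
  M: [ 1  0  3]
Row reduction gives pivot columns m,i; rank = 2
Π count = n − r = 3 − 2 = 1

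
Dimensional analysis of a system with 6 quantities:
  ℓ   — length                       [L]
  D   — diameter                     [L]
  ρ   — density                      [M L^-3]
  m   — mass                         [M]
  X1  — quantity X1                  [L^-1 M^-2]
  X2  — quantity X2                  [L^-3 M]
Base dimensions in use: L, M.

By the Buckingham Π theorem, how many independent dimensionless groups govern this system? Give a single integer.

4

Write exponents as rows L,M / cols ℓ,D,ρ,m,X1,X2:
  L: [ 1  1 -3  0 -1 -3]
  M: [ 0  0  1  1 -2  1]
RREF → pivots at {ℓ,ρ} ⇒ r = 2
6 vars − rank 2 = 4 Π groups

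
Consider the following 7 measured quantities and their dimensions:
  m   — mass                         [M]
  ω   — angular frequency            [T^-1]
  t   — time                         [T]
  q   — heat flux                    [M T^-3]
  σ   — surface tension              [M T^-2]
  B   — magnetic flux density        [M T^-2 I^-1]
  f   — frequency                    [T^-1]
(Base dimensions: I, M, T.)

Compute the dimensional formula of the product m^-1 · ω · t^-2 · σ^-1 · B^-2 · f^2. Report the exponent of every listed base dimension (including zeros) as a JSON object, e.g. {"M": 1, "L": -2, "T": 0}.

{"I": 2, "M": -4, "T": 1}

Write exponents as rows I,M,T / cols m,ω,t,q,σ,B,f:
  I: [ 0  0  0  0  0 -1  0]
  M: [ 1  0  0  1  1  1  0]
  T: [ 0 -1  1 -3 -2 -2 -1]
  [I]: (-1)·0+(1)·0+(-2)·0+(-1)·0+(-2)·-1+(2)·0 = 2
  [M]: (-1)·1+(1)·0+(-2)·0+(-1)·1+(-2)·1+(2)·0 = -4
  [T]: (-1)·0+(1)·-1+(-2)·1+(-1)·-2+(-2)·-2+(2)·-1 = 1
⇒ I^2 M^-4 T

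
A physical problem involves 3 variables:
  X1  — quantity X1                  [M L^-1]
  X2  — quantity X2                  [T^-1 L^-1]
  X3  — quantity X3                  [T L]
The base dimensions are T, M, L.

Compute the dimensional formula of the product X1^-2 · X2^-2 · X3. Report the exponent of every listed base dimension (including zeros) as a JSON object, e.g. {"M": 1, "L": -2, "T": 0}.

Write exponents as rows T,M,L / cols X1,X2,X3:
  T: [ 0 -1  1]
  M: [ 1  0  0]
  L: [-1 -1  1]
  [T]: (-2)·0+(-2)·-1+(1)·1 = 3
  [M]: (-2)·1+(-2)·0+(1)·0 = -2
  [L]: (-2)·-1+(-2)·-1+(1)·1 = 5
⇒ T^3 M^-2 L^5

{"T": 3, "M": -2, "L": 5}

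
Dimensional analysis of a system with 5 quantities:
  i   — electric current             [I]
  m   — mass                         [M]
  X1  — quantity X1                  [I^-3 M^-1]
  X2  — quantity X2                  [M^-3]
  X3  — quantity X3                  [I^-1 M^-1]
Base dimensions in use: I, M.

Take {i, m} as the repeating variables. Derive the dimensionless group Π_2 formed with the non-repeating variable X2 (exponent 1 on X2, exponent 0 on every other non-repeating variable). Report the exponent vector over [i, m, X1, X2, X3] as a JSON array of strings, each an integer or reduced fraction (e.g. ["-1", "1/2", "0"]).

["0", "3", "0", "1", "0"]

Dimensional matrix (I×M by i×m×X1×X2×X3):
  I: [ 1  0 -3  0 -1]
  M: [ 0  1 -1 -3 -1]
Row reduction gives pivot columns i,m; rank = 2
Pivot set = {i,m}, free = {X1,X2,X3}
RREF:
  r0: [   1    0   -3    0   -1]
  r1: [   0    1   -1   -3   -1]
Fix exponent of X2 at 1, X1 at 0, X3 at 0; solve each RREF row for its pivot's exponent:
  r0: exp(i) + (0)·1 = 0 ⇒ exp(i) = 0
  r1: exp(m) + (-3)·1 = 0 ⇒ exp(m) = 3
Π_2 = m^3 · X2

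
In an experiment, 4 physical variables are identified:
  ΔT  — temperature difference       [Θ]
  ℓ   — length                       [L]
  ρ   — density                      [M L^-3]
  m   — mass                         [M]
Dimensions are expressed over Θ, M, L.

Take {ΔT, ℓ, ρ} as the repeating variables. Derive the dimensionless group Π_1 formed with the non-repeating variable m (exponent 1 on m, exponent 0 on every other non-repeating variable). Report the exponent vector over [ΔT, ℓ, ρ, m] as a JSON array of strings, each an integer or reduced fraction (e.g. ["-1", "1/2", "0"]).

Write exponents as rows Θ,M,L / cols ΔT,ℓ,ρ,m:
  Θ: [ 1  0  0  0]
  M: [ 0  0  1  1]
  L: [ 0  1 -3  0]
Row reduction gives pivot columns ΔT,ℓ,ρ; rank = 3
Pivot set = {ΔT,ℓ,ρ}, free = {m}
RREF:
  r0: [   1    0    0    0]
  r1: [   0    1    0    3]
  r2: [   0    0    1    1]
Fix exponent of m at 1; solve each RREF row for its pivot's exponent:
  r0: exp(ΔT) + (0)·1 = 0 ⇒ exp(ΔT) = 0
  r1: exp(ℓ) + (3)·1 = 0 ⇒ exp(ℓ) = -3
  r2: exp(ρ) + (1)·1 = 0 ⇒ exp(ρ) = -1
Π_1 = ℓ^-3 · ρ^-1 · m

["0", "-3", "-1", "1"]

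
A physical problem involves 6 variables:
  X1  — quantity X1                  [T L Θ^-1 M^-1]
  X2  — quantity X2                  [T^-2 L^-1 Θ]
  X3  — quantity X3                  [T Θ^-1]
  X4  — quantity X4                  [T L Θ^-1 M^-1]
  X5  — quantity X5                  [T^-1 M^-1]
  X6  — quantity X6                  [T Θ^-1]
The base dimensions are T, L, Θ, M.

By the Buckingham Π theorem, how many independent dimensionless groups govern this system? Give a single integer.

Write exponents as rows T,L,Θ,M / cols X1,X2,X3,X4,X5,X6:
  T: [ 1 -2  1  1 -1  1]
  L: [ 1 -1  0  1  0  0]
  Θ: [-1  1 -1 -1  0 -1]
  M: [-1  0  0 -1 -1  0]
RREF → pivots at {X1,X2,X3} ⇒ r = 3
Π count = n − r = 6 − 3 = 3

3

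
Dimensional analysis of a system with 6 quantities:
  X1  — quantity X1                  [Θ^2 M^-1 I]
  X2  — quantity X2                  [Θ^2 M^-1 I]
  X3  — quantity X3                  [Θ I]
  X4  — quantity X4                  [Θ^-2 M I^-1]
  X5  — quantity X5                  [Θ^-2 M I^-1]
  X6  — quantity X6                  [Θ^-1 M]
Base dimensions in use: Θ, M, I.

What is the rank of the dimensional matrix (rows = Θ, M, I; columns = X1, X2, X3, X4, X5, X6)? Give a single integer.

2

Dimensional matrix (Θ×M×I by X1×X2×X3×X4×X5×X6):
  Θ: [ 2  2  1 -2 -2 -1]
  M: [-1 -1  0  1  1  1]
  I: [ 1  1  1 -1 -1  0]
Echelon form has 2 nonzero rows (pivots: X1,X3)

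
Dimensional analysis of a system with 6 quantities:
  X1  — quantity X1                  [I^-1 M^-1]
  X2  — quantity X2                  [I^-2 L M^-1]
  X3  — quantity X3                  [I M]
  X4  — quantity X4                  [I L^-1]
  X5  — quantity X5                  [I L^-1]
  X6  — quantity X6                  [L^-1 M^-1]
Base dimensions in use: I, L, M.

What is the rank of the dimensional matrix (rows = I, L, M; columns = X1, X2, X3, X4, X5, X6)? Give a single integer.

Exponent matrix [I,L,M] × [X1,X2,X3,X4,X5,X6]:
  I: [-1 -2  1  1  1  0]
  L: [ 0  1  0 -1 -1 -1]
  M: [-1 -1  1  0  0 -1]
RREF → pivots at {X1,X2} ⇒ r = 2

2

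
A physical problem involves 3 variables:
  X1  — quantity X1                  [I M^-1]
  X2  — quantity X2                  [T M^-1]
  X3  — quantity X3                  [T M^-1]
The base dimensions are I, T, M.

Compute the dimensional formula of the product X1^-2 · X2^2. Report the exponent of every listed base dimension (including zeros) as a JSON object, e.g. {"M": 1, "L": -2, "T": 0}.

Write exponents as rows I,T,M / cols X1,X2,X3:
  I: [ 1  0  0]
  T: [ 0  1  1]
  M: [-1 -1 -1]
  [I]: (-2)·1+(2)·0 = -2
  [T]: (-2)·0+(2)·1 = 2
  [M]: (-2)·-1+(2)·-1 = 0
⇒ I^-2 T^2

{"I": -2, "T": 2, "M": 0}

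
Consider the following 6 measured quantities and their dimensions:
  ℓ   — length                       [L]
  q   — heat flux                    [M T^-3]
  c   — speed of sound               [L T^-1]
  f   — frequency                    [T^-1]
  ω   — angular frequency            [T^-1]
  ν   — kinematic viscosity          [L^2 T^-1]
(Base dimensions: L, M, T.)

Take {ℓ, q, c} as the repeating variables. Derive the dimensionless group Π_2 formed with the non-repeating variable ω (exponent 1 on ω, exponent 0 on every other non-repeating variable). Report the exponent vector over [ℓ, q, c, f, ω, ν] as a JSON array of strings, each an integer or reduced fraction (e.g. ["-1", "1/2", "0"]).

Exponent matrix [L,M,T] × [ℓ,q,c,f,ω,ν]:
  L: [ 1  0  1  0  0  2]
  M: [ 0  1  0  0  0  0]
  T: [ 0 -3 -1 -1 -1 -1]
Echelon form has 3 nonzero rows (pivots: ℓ,q,c)
Repeat: ℓ,q,c; free: f,ω,ν
RREF:
  r0: [   1    0    0   -1   -1    1]
  r1: [   0    1    0    0    0    0]
  r2: [   0    0    1    1    1    1]
Fix exponent of ω at 1, f at 0, ν at 0; solve each RREF row for its pivot's exponent:
  r0: exp(ℓ) + (-1)·1 = 0 ⇒ exp(ℓ) = 1
  r1: exp(q) + (0)·1 = 0 ⇒ exp(q) = 0
  r2: exp(c) + (1)·1 = 0 ⇒ exp(c) = -1
Π_2 = ℓ · c^-1 · ω

["1", "0", "-1", "0", "1", "0"]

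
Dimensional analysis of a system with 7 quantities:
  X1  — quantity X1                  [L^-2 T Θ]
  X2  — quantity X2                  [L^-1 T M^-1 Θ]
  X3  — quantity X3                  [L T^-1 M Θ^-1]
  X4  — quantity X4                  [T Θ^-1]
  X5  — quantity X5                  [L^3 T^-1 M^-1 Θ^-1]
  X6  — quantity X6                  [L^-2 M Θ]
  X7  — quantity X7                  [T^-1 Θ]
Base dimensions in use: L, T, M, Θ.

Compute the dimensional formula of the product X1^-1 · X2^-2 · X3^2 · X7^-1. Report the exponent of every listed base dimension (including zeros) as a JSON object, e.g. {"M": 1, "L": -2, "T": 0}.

Write exponents as rows L,T,M,Θ / cols X1,X2,X3,X4,X5,X6,X7:
  L: [-2 -1  1  0  3 -2  0]
  T: [ 1  1 -1  1 -1  0 -1]
  M: [ 0 -1  1  0 -1  1  0]
  Θ: [ 1  1 -1 -1 -1  1  1]
  [L]: (-1)·-2+(-2)·-1+(2)·1+(-1)·0 = 6
  [T]: (-1)·1+(-2)·1+(2)·-1+(-1)·-1 = -4
  [M]: (-1)·0+(-2)·-1+(2)·1+(-1)·0 = 4
  [Θ]: (-1)·1+(-2)·1+(2)·-1+(-1)·1 = -6
⇒ L^6 T^-4 M^4 Θ^-6

{"L": 6, "T": -4, "M": 4, "Θ": -6}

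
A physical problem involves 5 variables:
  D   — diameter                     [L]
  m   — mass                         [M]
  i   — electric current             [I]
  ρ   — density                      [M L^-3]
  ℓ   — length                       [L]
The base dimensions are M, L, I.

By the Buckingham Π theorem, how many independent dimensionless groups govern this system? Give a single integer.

Dimensional matrix (M×L×I by D×m×i×ρ×ℓ):
  M: [ 0  1  0  1  0]
  L: [ 1  0  0 -3  1]
  I: [ 0  0  1  0  0]
RREF → pivots at {D,m,i} ⇒ r = 3
5 vars − rank 3 = 2 Π groups

2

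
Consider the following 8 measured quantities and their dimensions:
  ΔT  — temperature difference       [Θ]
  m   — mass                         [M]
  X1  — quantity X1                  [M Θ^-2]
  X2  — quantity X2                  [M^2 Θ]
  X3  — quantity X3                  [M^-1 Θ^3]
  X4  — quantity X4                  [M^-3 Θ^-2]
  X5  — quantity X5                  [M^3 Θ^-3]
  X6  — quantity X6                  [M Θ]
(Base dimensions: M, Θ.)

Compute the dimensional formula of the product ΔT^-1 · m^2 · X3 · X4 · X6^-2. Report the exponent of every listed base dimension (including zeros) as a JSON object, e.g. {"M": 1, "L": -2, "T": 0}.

{"M": -4, "Θ": -2}

Dimensional matrix (M×Θ by ΔT×m×X1×X2×X3×X4×X5×X6):
  M: [ 0  1  1  2 -1 -3  3  1]
  Θ: [ 1  0 -2  1  3 -2 -3  1]
  [M]: (-1)·0+(2)·1+(1)·-1+(1)·-3+(-2)·1 = -4
  [Θ]: (-1)·1+(2)·0+(1)·3+(1)·-2+(-2)·1 = -2
⇒ M^-4 Θ^-2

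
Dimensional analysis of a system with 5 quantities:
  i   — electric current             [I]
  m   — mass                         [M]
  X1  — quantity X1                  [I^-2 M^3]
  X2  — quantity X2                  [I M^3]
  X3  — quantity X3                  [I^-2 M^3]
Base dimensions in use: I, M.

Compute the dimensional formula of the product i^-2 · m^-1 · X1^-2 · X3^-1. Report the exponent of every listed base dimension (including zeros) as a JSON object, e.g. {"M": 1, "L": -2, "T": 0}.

{"I": 4, "M": -10}

Exponent matrix [I,M] × [i,m,X1,X2,X3]:
  I: [ 1  0 -2  1 -2]
  M: [ 0  1  3  3  3]
  [I]: (-2)·1+(-1)·0+(-2)·-2+(-1)·-2 = 4
  [M]: (-2)·0+(-1)·1+(-2)·3+(-1)·3 = -10
⇒ I^4 M^-10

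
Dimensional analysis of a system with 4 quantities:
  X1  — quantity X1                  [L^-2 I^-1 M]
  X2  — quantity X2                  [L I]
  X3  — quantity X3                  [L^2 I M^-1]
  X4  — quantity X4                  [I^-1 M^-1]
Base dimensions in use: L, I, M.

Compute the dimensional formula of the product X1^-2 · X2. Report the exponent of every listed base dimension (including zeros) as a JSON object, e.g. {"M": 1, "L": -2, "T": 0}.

{"L": 5, "I": 3, "M": -2}

Dimensional matrix (L×I×M by X1×X2×X3×X4):
  L: [-2  1  2  0]
  I: [-1  1  1 -1]
  M: [ 1  0 -1 -1]
  [L]: (-2)·-2+(1)·1 = 5
  [I]: (-2)·-1+(1)·1 = 3
  [M]: (-2)·1+(1)·0 = -2
⇒ L^5 I^3 M^-2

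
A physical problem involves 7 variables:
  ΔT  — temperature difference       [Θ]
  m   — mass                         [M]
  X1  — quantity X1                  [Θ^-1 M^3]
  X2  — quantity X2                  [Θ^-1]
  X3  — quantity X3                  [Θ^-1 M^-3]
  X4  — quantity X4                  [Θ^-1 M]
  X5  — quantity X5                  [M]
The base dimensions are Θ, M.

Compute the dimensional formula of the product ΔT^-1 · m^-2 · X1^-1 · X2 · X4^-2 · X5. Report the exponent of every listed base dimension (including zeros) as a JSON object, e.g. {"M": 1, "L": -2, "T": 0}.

{"Θ": 1, "M": -6}

Dimensional matrix (Θ×M by ΔT×m×X1×X2×X3×X4×X5):
  Θ: [ 1  0 -1 -1 -1 -1  0]
  M: [ 0  1  3  0 -3  1  1]
  [Θ]: (-1)·1+(-2)·0+(-1)·-1+(1)·-1+(-2)·-1+(1)·0 = 1
  [M]: (-1)·0+(-2)·1+(-1)·3+(1)·0+(-2)·1+(1)·1 = -6
⇒ Θ M^-6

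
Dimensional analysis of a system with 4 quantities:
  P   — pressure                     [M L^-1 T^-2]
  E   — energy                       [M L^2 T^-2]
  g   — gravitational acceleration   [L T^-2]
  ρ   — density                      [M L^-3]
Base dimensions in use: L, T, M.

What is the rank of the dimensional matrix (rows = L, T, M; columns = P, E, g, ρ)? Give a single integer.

Dimensional matrix (L×T×M by P×E×g×ρ):
  L: [-1  2  1 -3]
  T: [-2 -2 -2  0]
  M: [ 1  1  0  1]
Echelon form has 3 nonzero rows (pivots: P,E,g)

3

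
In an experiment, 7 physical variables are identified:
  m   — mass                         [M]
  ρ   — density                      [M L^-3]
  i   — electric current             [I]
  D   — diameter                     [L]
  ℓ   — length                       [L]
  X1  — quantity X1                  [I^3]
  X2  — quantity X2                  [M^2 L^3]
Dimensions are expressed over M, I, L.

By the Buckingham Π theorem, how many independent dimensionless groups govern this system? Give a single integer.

4

Write exponents as rows M,I,L / cols m,ρ,i,D,ℓ,X1,X2:
  M: [ 1  1  0  0  0  0  2]
  I: [ 0  0  1  0  0  3  0]
  L: [ 0 -3  0  1  1  0  3]
RREF → pivots at {m,ρ,i} ⇒ r = 3
n=7, r=3 ⇒ 4 dimensionless groups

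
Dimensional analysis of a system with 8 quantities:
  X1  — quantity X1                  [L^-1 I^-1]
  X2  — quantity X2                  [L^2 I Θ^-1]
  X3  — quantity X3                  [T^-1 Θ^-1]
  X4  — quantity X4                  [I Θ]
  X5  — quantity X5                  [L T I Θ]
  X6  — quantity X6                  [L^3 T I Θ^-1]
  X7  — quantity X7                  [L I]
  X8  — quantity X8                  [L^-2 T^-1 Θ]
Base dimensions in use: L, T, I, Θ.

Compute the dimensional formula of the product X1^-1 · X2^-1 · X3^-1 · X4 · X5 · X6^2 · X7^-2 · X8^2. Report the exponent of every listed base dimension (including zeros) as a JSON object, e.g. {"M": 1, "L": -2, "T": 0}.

{"L": 0, "T": 2, "I": 2, "Θ": 4}

Exponent matrix [L,T,I,Θ] × [X1,X2,X3,X4,X5,X6,X7,X8]:
  L: [-1  2  0  0  1  3  1 -2]
  T: [ 0  0 -1  0  1  1  0 -1]
  I: [-1  1  0  1  1  1  1  0]
  Θ: [ 0 -1 -1  1  1 -1  0  1]
  [L]: (-1)·-1+(-1)·2+(-1)·0+(1)·0+(1)·1+(2)·3+(-2)·1+(2)·-2 = 0
  [T]: (-1)·0+(-1)·0+(-1)·-1+(1)·0+(1)·1+(2)·1+(-2)·0+(2)·-1 = 2
  [I]: (-1)·-1+(-1)·1+(-1)·0+(1)·1+(1)·1+(2)·1+(-2)·1+(2)·0 = 2
  [Θ]: (-1)·0+(-1)·-1+(-1)·-1+(1)·1+(1)·1+(2)·-1+(-2)·0+(2)·1 = 4
⇒ T^2 I^2 Θ^4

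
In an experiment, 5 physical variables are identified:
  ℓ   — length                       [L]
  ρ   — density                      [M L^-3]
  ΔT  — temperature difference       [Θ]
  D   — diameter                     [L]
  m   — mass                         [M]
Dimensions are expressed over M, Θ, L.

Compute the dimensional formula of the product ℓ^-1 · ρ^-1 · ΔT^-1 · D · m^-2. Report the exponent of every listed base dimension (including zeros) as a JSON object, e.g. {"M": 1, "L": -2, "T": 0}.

Write exponents as rows M,Θ,L / cols ℓ,ρ,ΔT,D,m:
  M: [ 0  1  0  0  1]
  Θ: [ 0  0  1  0  0]
  L: [ 1 -3  0  1  0]
  [M]: (-1)·0+(-1)·1+(-1)·0+(1)·0+(-2)·1 = -3
  [Θ]: (-1)·0+(-1)·0+(-1)·1+(1)·0+(-2)·0 = -1
  [L]: (-1)·1+(-1)·-3+(-1)·0+(1)·1+(-2)·0 = 3
⇒ M^-3 Θ^-1 L^3

{"M": -3, "Θ": -1, "L": 3}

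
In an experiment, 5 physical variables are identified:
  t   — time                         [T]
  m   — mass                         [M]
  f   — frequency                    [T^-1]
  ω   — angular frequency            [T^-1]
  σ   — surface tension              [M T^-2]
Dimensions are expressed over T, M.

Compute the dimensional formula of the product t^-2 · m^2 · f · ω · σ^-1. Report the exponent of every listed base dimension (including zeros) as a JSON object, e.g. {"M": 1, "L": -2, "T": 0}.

Exponent matrix [T,M] × [t,m,f,ω,σ]:
  T: [ 1  0 -1 -1 -2]
  M: [ 0  1  0  0  1]
  [T]: (-2)·1+(2)·0+(1)·-1+(1)·-1+(-1)·-2 = -2
  [M]: (-2)·0+(2)·1+(1)·0+(1)·0+(-1)·1 = 1
⇒ T^-2 M

{"T": -2, "M": 1}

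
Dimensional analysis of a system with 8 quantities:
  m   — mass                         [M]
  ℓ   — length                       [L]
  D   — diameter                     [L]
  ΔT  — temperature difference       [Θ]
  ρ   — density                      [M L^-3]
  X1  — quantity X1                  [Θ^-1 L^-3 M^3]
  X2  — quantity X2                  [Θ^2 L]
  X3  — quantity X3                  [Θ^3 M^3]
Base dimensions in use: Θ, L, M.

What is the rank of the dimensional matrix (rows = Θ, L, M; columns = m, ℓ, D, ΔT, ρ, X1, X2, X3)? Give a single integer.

3

Write exponents as rows Θ,L,M / cols m,ℓ,D,ΔT,ρ,X1,X2,X3:
  Θ: [ 0  0  0  1  0 -1  2  3]
  L: [ 0  1  1  0 -3 -3  1  0]
  M: [ 1  0  0  0  1  3  0  3]
Echelon form has 3 nonzero rows (pivots: m,ℓ,ΔT)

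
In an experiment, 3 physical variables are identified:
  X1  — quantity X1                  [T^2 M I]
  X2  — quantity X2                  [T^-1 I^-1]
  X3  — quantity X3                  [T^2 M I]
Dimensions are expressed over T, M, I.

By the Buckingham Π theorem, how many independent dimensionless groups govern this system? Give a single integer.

1

Dimensional matrix (T×M×I by X1×X2×X3):
  T: [ 2 -1  2]
  M: [ 1  0  1]
  I: [ 1 -1  1]
Echelon form has 2 nonzero rows (pivots: X1,X2)
n=3, r=2 ⇒ 1 dimensionless group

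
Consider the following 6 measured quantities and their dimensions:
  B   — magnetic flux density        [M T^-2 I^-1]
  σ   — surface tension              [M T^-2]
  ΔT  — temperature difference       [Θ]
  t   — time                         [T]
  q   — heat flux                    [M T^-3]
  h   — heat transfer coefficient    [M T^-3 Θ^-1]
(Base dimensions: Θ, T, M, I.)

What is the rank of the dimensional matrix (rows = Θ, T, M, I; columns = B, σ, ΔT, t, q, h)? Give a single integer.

Exponent matrix [Θ,T,M,I] × [B,σ,ΔT,t,q,h]:
  Θ: [ 0  0  1  0  0 -1]
  T: [-2 -2  0  1 -3 -3]
  M: [ 1  1  0  0  1  1]
  I: [-1  0  0  0  0  0]
Row reduction gives pivot columns B,σ,ΔT,t; rank = 4

4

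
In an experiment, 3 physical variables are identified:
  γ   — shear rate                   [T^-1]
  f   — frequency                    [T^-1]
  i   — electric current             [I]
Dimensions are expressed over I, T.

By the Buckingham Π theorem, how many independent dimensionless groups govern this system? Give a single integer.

1

Exponent matrix [I,T] × [γ,f,i]:
  I: [ 0  0  1]
  T: [-1 -1  0]
Row reduction gives pivot columns γ,i; rank = 2
3 vars − rank 2 = 1 Π group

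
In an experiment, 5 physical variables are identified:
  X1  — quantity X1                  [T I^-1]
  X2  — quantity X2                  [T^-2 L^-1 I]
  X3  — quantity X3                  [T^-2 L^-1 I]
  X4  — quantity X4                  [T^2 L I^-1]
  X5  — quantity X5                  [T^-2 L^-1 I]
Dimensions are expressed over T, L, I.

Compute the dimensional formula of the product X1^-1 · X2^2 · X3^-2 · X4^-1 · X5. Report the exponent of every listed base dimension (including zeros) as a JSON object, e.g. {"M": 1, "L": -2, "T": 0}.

Exponent matrix [T,L,I] × [X1,X2,X3,X4,X5]:
  T: [ 1 -2 -2  2 -2]
  L: [ 0 -1 -1  1 -1]
  I: [-1  1  1 -1  1]
  [T]: (-1)·1+(2)·-2+(-2)·-2+(-1)·2+(1)·-2 = -5
  [L]: (-1)·0+(2)·-1+(-2)·-1+(-1)·1+(1)·-1 = -2
  [I]: (-1)·-1+(2)·1+(-2)·1+(-1)·-1+(1)·1 = 3
⇒ T^-5 L^-2 I^3

{"T": -5, "L": -2, "I": 3}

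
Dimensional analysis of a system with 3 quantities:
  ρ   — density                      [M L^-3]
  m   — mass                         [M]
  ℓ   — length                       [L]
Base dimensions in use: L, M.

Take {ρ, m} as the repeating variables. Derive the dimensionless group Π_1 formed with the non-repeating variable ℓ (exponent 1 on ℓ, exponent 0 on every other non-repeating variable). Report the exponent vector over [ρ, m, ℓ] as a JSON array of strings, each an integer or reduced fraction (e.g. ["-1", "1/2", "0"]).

Write exponents as rows L,M / cols ρ,m,ℓ:
  L: [-3  0  1]
  M: [ 1  1  0]
Echelon form has 2 nonzero rows (pivots: ρ,m)
Repeat: ρ,m; free: ℓ
RREF:
  r0: [   1    0 -1/3]
  r1: [   0    1  1/3]
Fix exponent of ℓ at 1; solve each RREF row for its pivot's exponent:
  r0: exp(ρ) + (-1/3)·1 = 0 ⇒ exp(ρ) = 1/3
  r1: exp(m) + (1/3)·1 = 0 ⇒ exp(m) = -1/3
Π_1 = ρ^(1/3) · m^(-1/3) · ℓ

["1/3", "-1/3", "1"]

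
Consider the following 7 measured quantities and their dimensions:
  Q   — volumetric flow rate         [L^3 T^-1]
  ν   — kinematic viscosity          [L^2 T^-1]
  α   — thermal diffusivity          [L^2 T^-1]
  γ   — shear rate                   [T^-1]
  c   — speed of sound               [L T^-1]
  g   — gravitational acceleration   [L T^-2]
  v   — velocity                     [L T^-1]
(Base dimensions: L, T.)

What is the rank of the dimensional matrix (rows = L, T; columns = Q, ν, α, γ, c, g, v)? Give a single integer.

Exponent matrix [L,T] × [Q,ν,α,γ,c,g,v]:
  L: [ 3  2  2  0  1  1  1]
  T: [-1 -1 -1 -1 -1 -2 -1]
Row reduction gives pivot columns Q,ν; rank = 2

2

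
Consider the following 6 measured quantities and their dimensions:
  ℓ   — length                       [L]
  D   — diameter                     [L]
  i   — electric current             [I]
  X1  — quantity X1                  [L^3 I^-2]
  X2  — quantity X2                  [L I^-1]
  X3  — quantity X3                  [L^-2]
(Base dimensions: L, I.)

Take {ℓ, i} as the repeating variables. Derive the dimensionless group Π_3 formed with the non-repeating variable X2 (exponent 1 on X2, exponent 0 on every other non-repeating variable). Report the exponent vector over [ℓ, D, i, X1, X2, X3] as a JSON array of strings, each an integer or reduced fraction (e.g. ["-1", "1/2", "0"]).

["-1", "0", "1", "0", "1", "0"]

Write exponents as rows L,I / cols ℓ,D,i,X1,X2,X3:
  L: [ 1  1  0  3  1 -2]
  I: [ 0  0  1 -2 -1  0]
RREF → pivots at {ℓ,i} ⇒ r = 2
Pivot set = {ℓ,i}, free = {D,X1,X2,X3}
RREF:
  r0: [   1    1    0    3    1   -2]
  r1: [   0    0    1   -2   -1    0]
Fix exponent of X2 at 1, D at 0, X1 at 0, X3 at 0; solve each RREF row for its pivot's exponent:
  r0: exp(ℓ) + (1)·1 = 0 ⇒ exp(ℓ) = -1
  r1: exp(i) + (-1)·1 = 0 ⇒ exp(i) = 1
Π_3 = ℓ^-1 · i · X2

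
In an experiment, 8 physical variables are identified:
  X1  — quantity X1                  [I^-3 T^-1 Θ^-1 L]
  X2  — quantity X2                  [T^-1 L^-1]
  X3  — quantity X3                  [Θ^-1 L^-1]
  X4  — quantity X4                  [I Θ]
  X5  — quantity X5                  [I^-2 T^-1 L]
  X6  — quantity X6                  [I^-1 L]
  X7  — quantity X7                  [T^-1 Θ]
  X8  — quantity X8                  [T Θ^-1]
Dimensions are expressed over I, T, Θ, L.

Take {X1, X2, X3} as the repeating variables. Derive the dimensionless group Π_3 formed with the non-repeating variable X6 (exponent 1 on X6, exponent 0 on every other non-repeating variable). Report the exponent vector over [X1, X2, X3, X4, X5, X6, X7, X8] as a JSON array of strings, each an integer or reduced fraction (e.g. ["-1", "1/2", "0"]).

["-1/3", "1/3", "1/3", "0", "0", "1", "0", "0"]

Write exponents as rows I,T,Θ,L / cols X1,X2,X3,X4,X5,X6,X7,X8:
  I: [-3  0  0  1 -2 -1  0  0]
  T: [-1 -1  0  0 -1  0 -1  1]
  Θ: [-1  0 -1  1  0  0  1 -1]
  L: [ 1 -1 -1  0  1  1  0  0]
RREF → pivots at {X1,X2,X3} ⇒ r = 3
Pivot set = {X1,X2,X3}, free = {X4,X5,X6,X7,X8}
RREF:
  r0: [   1    0    0 -1/3  2/3  1/3    0    0]
  r1: [   0    1    0  1/3  1/3 -1/3    1   -1]
  r2: [   0    0    1 -2/3 -2/3 -1/3   -1    1]
  r3: [   0    0    0    0    0    0    0    0]
Fix exponent of X6 at 1, X4 at 0, X5 at 0, X7 at 0, X8 at 0; solve each RREF row for its pivot's exponent:
  r0: exp(X1) + (1/3)·1 = 0 ⇒ exp(X1) = -1/3
  r1: exp(X2) + (-1/3)·1 = 0 ⇒ exp(X2) = 1/3
  r2: exp(X3) + (-1/3)·1 = 0 ⇒ exp(X3) = 1/3
Π_3 = X1^(-1/3) · X2^(1/3) · X3^(1/3) · X6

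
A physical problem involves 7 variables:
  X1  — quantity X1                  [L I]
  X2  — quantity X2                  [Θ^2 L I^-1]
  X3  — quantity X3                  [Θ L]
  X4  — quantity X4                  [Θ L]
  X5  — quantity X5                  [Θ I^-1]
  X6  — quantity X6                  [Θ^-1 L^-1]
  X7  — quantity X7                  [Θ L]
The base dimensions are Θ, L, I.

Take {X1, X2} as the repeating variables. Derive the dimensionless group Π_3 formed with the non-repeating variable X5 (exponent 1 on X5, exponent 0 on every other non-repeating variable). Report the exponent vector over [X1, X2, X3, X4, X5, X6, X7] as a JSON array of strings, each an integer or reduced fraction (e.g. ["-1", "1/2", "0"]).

["1/2", "-1/2", "0", "0", "1", "0", "0"]

Write exponents as rows Θ,L,I / cols X1,X2,X3,X4,X5,X6,X7:
  Θ: [ 0  2  1  1  1 -1  1]
  L: [ 1  1  1  1  0 -1  1]
  I: [ 1 -1  0  0 -1  0  0]
Row reduction gives pivot columns X1,X2; rank = 2
Repeat: X1,X2; free: X3,X4,X5,X6,X7
RREF:
  r0: [   1    0  1/2  1/2 -1/2 -1/2  1/2]
  r1: [   0    1  1/2  1/2  1/2 -1/2  1/2]
  r2: [   0    0    0    0    0    0    0]
Fix exponent of X5 at 1, X3 at 0, X4 at 0, X6 at 0, X7 at 0; solve each RREF row for its pivot's exponent:
  r0: exp(X1) + (-1/2)·1 = 0 ⇒ exp(X1) = 1/2
  r1: exp(X2) + (1/2)·1 = 0 ⇒ exp(X2) = -1/2
Π_3 = X1^(1/2) · X2^(-1/2) · X5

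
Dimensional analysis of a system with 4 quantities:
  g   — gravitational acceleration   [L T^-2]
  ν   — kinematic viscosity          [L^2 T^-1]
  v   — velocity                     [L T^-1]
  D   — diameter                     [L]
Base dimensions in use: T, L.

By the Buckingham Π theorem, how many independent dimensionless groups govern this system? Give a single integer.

2

Write exponents as rows T,L / cols g,ν,v,D:
  T: [-2 -1 -1  0]
  L: [ 1  2  1  1]
RREF → pivots at {g,ν} ⇒ r = 2
4 vars − rank 2 = 2 Π groups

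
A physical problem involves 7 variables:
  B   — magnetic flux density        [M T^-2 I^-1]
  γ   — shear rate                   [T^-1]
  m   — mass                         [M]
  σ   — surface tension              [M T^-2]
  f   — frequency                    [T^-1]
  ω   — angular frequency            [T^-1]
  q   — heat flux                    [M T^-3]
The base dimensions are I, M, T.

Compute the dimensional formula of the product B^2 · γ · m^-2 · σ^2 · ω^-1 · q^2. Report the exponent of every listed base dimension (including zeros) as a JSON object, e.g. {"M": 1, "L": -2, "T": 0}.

Write exponents as rows I,M,T / cols B,γ,m,σ,f,ω,q:
  I: [-1  0  0  0  0  0  0]
  M: [ 1  0  1  1  0  0  1]
  T: [-2 -1  0 -2 -1 -1 -3]
  [I]: (2)·-1+(1)·0+(-2)·0+(2)·0+(-1)·0+(2)·0 = -2
  [M]: (2)·1+(1)·0+(-2)·1+(2)·1+(-1)·0+(2)·1 = 4
  [T]: (2)·-2+(1)·-1+(-2)·0+(2)·-2+(-1)·-1+(2)·-3 = -14
⇒ I^-2 M^4 T^-14

{"I": -2, "M": 4, "T": -14}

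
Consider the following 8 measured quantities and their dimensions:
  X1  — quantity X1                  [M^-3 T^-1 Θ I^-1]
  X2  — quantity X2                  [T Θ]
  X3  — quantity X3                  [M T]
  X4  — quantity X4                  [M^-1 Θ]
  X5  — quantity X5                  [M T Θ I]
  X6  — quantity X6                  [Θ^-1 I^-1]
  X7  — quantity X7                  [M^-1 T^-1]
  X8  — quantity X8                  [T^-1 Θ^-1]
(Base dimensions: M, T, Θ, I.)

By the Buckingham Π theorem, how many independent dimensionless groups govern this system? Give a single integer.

5

Exponent matrix [M,T,Θ,I] × [X1,X2,X3,X4,X5,X6,X7,X8]:
  M: [-3  0  1 -1  1  0 -1  0]
  T: [-1  1  1  0  1  0 -1 -1]
  Θ: [ 1  1  0  1  1 -1  0 -1]
  I: [-1  0  0  0  1 -1  0  0]
Row reduction gives pivot columns X1,X2,X3; rank = 3
n=8, r=3 ⇒ 5 dimensionless groups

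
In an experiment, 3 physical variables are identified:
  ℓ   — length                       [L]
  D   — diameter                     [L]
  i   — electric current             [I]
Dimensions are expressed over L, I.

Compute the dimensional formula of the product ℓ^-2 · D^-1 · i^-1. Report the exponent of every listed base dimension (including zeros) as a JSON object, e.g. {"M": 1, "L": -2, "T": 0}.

{"L": -3, "I": -1}

Write exponents as rows L,I / cols ℓ,D,i:
  L: [ 1  1  0]
  I: [ 0  0  1]
  [L]: (-2)·1+(-1)·1+(-1)·0 = -3
  [I]: (-2)·0+(-1)·0+(-1)·1 = -1
⇒ L^-3 I^-1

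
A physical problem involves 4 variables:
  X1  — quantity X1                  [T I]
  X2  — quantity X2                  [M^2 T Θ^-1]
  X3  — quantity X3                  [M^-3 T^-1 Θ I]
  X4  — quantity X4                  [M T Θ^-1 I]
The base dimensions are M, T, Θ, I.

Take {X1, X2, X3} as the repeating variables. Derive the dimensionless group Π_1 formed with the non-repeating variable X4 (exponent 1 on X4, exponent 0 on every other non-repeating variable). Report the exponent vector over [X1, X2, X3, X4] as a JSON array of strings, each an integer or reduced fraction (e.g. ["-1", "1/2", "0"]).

Exponent matrix [M,T,Θ,I] × [X1,X2,X3,X4]:
  M: [ 0  2 -3  1]
  T: [ 1  1 -1  1]
  Θ: [ 0 -1  1 -1]
  I: [ 1  0  1  1]
Echelon form has 3 nonzero rows (pivots: X1,X2,X3)
Repeat: X1,X2,X3; free: X4
RREF:
  r0: [   1    0    0    0]
  r1: [   0    1    0    2]
  r2: [   0    0    1    1]
  r3: [   0    0    0    0]
Fix exponent of X4 at 1; solve each RREF row for its pivot's exponent:
  r0: exp(X1) + (0)·1 = 0 ⇒ exp(X1) = 0
  r1: exp(X2) + (2)·1 = 0 ⇒ exp(X2) = -2
  r2: exp(X3) + (1)·1 = 0 ⇒ exp(X3) = -1
Π_1 = X2^-2 · X3^-1 · X4

["0", "-2", "-1", "1"]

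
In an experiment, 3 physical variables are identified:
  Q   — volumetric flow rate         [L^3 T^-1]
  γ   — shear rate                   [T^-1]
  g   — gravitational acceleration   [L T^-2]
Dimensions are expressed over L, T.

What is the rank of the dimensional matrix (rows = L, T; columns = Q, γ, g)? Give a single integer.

2

Exponent matrix [L,T] × [Q,γ,g]:
  L: [ 3  0  1]
  T: [-1 -1 -2]
Echelon form has 2 nonzero rows (pivots: Q,γ)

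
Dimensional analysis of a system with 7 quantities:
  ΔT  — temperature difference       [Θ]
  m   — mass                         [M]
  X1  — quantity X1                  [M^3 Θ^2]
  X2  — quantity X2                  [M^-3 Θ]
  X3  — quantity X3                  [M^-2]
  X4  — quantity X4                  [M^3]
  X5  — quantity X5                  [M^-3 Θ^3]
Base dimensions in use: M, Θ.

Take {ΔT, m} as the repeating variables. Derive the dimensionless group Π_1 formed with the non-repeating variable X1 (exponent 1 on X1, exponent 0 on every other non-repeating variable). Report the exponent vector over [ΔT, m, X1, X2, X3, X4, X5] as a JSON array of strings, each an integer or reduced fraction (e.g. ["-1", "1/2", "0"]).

["-2", "-3", "1", "0", "0", "0", "0"]

Write exponents as rows M,Θ / cols ΔT,m,X1,X2,X3,X4,X5:
  M: [ 0  1  3 -3 -2  3 -3]
  Θ: [ 1  0  2  1  0  0  3]
Row reduction gives pivot columns ΔT,m; rank = 2
Pivot set = {ΔT,m}, free = {X1,X2,X3,X4,X5}
RREF:
  r0: [   1    0    2    1    0    0    3]
  r1: [   0    1    3   -3   -2    3   -3]
Fix exponent of X1 at 1, X2 at 0, X3 at 0, X4 at 0, X5 at 0; solve each RREF row for its pivot's exponent:
  r0: exp(ΔT) + (2)·1 = 0 ⇒ exp(ΔT) = -2
  r1: exp(m) + (3)·1 = 0 ⇒ exp(m) = -3
Π_1 = ΔT^-2 · m^-3 · X1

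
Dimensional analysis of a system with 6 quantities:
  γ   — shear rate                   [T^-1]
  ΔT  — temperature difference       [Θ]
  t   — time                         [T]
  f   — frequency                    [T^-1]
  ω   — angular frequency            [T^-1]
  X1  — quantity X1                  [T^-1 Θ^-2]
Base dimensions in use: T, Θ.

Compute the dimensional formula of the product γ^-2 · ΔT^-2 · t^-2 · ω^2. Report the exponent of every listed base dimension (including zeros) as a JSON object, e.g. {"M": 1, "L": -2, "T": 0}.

Dimensional matrix (T×Θ by γ×ΔT×t×f×ω×X1):
  T: [-1  0  1 -1 -1 -1]
  Θ: [ 0  1  0  0  0 -2]
  [T]: (-2)·-1+(-2)·0+(-2)·1+(2)·-1 = -2
  [Θ]: (-2)·0+(-2)·1+(-2)·0+(2)·0 = -2
⇒ T^-2 Θ^-2

{"T": -2, "Θ": -2}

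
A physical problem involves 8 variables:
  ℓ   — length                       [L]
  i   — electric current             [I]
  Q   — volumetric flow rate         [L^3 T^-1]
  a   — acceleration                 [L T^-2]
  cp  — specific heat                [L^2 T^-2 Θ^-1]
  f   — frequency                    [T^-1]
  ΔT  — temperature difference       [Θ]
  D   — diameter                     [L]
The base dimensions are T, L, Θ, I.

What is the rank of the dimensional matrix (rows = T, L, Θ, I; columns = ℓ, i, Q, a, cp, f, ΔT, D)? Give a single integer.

Dimensional matrix (T×L×Θ×I by ℓ×i×Q×a×cp×f×ΔT×D):
  T: [ 0  0 -1 -2 -2 -1  0  0]
  L: [ 1  0  3  1  2  0  0  1]
  Θ: [ 0  0  0  0 -1  0  1  0]
  I: [ 0  1  0  0  0  0  0  0]
Row reduction gives pivot columns ℓ,i,Q,cp; rank = 4

4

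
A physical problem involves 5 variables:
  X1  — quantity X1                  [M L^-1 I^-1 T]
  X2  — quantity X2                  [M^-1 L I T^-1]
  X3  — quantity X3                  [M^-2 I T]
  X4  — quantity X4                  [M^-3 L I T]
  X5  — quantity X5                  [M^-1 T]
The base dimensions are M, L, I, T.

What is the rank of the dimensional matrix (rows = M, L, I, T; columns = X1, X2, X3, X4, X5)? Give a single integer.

Exponent matrix [M,L,I,T] × [X1,X2,X3,X4,X5]:
  M: [ 1 -1 -2 -3 -1]
  L: [-1  1  0  1  0]
  I: [-1  1  1  1  0]
  T: [ 1 -1  1  1  1]
RREF → pivots at {X1,X3,X4} ⇒ r = 3

3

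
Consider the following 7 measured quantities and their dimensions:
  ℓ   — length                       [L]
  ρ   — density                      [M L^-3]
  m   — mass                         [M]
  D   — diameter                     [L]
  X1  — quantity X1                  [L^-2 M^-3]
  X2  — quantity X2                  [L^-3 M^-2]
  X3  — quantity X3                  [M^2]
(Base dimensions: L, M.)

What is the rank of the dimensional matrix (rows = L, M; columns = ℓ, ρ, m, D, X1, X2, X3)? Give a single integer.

2

Dimensional matrix (L×M by ℓ×ρ×m×D×X1×X2×X3):
  L: [ 1 -3  0  1 -2 -3  0]
  M: [ 0  1  1  0 -3 -2  2]
RREF → pivots at {ℓ,ρ} ⇒ r = 2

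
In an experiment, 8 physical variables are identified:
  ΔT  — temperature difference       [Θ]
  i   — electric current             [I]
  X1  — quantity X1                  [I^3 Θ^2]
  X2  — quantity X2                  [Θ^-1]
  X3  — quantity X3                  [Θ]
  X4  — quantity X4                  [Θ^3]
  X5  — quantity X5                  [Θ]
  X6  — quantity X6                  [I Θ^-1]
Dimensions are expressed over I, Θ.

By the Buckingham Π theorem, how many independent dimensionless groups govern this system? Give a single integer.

Exponent matrix [I,Θ] × [ΔT,i,X1,X2,X3,X4,X5,X6]:
  I: [ 0  1  3  0  0  0  0  1]
  Θ: [ 1  0  2 -1  1  3  1 -1]
RREF → pivots at {ΔT,i} ⇒ r = 2
Π count = n − r = 8 − 2 = 6

6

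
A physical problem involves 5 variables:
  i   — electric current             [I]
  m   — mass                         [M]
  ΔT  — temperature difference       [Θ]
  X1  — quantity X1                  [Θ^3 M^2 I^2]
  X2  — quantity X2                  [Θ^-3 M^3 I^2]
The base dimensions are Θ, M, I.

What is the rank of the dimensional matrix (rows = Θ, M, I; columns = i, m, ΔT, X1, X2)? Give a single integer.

Write exponents as rows Θ,M,I / cols i,m,ΔT,X1,X2:
  Θ: [ 0  0  1  3 -3]
  M: [ 0  1  0  2  3]
  I: [ 1  0  0  2  2]
Row reduction gives pivot columns i,m,ΔT; rank = 3

3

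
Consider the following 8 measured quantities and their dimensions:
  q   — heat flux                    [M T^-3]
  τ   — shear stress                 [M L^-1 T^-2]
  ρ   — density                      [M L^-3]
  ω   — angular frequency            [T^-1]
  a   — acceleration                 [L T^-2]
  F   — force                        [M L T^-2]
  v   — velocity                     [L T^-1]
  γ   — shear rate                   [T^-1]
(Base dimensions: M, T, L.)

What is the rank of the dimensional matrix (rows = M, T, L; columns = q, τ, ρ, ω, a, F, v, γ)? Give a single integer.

Write exponents as rows M,T,L / cols q,τ,ρ,ω,a,F,v,γ:
  M: [ 1  1  1  0  0  1  0  0]
  T: [-3 -2  0 -1 -2 -2 -1 -1]
  L: [ 0 -1 -3  0  1  1  1  0]
Echelon form has 3 nonzero rows (pivots: q,τ,ω)

3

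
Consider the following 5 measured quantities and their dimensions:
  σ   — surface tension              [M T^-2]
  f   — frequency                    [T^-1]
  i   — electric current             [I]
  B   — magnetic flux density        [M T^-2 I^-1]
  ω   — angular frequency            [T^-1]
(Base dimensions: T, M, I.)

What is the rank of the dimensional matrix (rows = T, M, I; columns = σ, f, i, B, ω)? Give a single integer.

3

Write exponents as rows T,M,I / cols σ,f,i,B,ω:
  T: [-2 -1  0 -2 -1]
  M: [ 1  0  0  1  0]
  I: [ 0  0  1 -1  0]
Row reduction gives pivot columns σ,f,i; rank = 3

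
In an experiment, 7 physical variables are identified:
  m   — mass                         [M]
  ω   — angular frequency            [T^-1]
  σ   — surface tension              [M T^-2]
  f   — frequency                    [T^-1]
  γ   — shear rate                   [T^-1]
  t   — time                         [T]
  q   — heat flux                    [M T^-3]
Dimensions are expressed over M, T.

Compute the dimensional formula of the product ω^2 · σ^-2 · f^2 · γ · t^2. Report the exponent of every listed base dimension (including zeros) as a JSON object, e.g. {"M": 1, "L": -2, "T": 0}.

Dimensional matrix (M×T by m×ω×σ×f×γ×t×q):
  M: [ 1  0  1  0  0  0  1]
  T: [ 0 -1 -2 -1 -1  1 -3]
  [M]: (2)·0+(-2)·1+(2)·0+(1)·0+(2)·0 = -2
  [T]: (2)·-1+(-2)·-2+(2)·-1+(1)·-1+(2)·1 = 1
⇒ M^-2 T

{"M": -2, "T": 1}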